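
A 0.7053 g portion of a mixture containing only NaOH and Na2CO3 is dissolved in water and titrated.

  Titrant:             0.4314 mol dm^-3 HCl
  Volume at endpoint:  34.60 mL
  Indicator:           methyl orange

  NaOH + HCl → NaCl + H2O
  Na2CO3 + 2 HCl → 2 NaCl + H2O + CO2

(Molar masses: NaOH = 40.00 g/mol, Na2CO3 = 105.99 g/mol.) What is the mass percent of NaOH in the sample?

n(HCl) = 0.03460 × 0.4314 = 0.01493 mol
Let x = n(NaOH), y = n(Na2CO3).
Titrant: 1x + 2y = 0.01493;  mass: 40.00x + 105.99y = 0.7053
Solving, x = 6.597 × 10^-3 mol, y = 4.165 × 10^-3 mol
mass of NaOH = 6.597 × 10^-3 × 40.00 = 0.2639 g
% NaOH = 0.2639 / 0.7053 × 100 = 37.41 %

37.41 %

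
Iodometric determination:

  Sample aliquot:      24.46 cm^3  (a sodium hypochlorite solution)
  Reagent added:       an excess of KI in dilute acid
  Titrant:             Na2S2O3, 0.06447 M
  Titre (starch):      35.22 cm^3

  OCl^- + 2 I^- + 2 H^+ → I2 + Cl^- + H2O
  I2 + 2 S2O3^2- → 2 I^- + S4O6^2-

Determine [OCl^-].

n(S2O3^2-) = 0.03522 × 0.06447 = 2.271 × 10^-3 mol
n(I2) = n(S2O3^2-)/2 = 1.135 × 10^-3 mol
n(OCl^-) in the aliquot = 1.135 × 10^-3 mol (1:1 ratio)
[OCl^-] = 1.135 × 10^-3 / 0.02446 = 0.04642 mol/L

0.04642 M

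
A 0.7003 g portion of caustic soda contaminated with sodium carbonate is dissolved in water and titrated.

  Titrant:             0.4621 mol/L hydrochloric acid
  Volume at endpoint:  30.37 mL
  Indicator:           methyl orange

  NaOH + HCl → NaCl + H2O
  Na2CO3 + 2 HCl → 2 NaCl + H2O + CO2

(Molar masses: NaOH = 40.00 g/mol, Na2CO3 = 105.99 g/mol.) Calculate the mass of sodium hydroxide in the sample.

0.1337 g

n(HCl) = 0.03037 × 0.4621 = 0.01403 mol
Let x = n(NaOH), y = n(Na2CO3).
Titrant: 1x + 2y = 0.01403;  mass: 40.00x + 105.99y = 0.7003
Solving, x = 3.342 × 10^-3 mol, y = 5.346 × 10^-3 mol
mass of NaOH = 3.342 × 10^-3 × 40.00 = 0.1337 g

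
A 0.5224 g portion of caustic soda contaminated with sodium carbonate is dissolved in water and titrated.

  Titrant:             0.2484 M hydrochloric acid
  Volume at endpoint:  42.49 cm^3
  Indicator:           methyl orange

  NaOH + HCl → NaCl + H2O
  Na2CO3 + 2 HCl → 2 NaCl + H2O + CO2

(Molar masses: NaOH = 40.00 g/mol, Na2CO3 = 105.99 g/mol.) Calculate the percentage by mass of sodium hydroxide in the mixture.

21.76 %

n(HCl) = 0.04249 × 0.2484 = 0.01055 mol
Let x = n(NaOH), y = n(Na2CO3).
Titrant: 1x + 2y = 0.01055;  mass: 40.00x + 105.99y = 0.5224
Solving, x = 2.842 × 10^-3 mol, y = 3.856 × 10^-3 mol
mass of NaOH = 2.842 × 10^-3 × 40.00 = 0.1137 g
% NaOH = 0.1137 / 0.5224 × 100 = 21.76 %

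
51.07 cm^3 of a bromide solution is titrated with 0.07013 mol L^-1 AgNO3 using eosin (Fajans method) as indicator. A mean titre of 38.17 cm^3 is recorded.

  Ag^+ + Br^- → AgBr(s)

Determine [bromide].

0.05242 mol/L

n(AgNO3) = 0.03817 L × 0.07013 mol/L = 2.677 × 10^-3 mol
n(Br-) = 2.677 × 10^-3 mol (1:1 mole ratio)
[Br-] = 2.677 × 10^-3 mol / 0.05107 L = 0.05242 mol/L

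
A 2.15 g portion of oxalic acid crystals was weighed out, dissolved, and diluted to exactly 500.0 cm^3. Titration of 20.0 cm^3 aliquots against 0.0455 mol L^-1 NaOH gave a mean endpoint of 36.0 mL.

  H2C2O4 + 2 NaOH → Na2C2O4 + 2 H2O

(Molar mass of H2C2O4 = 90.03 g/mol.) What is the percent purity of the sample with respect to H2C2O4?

n(NaOH) per titration = 0.0360 × 0.0455 = 1.64 × 10^-3 mol
From the 1:2 ratio, n(H2C2O4) in each aliquot = 1/2 × 1.64 × 10^-3 = 8.19 × 10^-4 mol
n(H2C2O4) in the whole flask = 8.19 × 10^-4 × 500.0/20.0 = 0.0205 mol
mass of H2C2O4 = 0.0205 × 90.03 = 1.84 g
% H2C2O4 = 1.84 / 2.15 × 100 = 85.7 %

85.7 %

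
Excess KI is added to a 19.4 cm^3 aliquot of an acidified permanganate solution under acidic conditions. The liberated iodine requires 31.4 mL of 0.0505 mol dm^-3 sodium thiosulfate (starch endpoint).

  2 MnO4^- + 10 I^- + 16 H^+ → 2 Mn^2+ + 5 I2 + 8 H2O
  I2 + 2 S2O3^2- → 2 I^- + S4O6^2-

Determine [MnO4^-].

0.0163 mol/L

n(S2O3^2-) = 0.0314 × 0.0505 = 1.59 × 10^-3 mol
n(I2) = n(S2O3^2-)/2 = 7.93 × 10^-4 mol
From the 2:5 ratio, n(MnO4^-) in the aliquot = 2/5 × 7.93 × 10^-4 = 3.17 × 10^-4 mol
[MnO4^-] = 3.17 × 10^-4 / 0.0194 = 0.0163 mol/L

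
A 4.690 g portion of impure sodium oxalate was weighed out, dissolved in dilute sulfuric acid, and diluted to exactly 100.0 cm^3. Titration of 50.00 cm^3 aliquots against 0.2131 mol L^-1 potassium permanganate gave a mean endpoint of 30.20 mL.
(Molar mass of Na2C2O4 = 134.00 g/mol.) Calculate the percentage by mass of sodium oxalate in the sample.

2 MnO4^- + 5 C2O4^2- + 16 H^+ → 2 Mn^2+ + 10 CO2 + 8 H2O
n(KMnO4) per titration = 0.03020 × 0.2131 = 6.436 × 10^-3 mol
From the 5:2 ratio, n(Na2C2O4) in each aliquot = 5/2 × 6.436 × 10^-3 = 0.01609 mol
n(Na2C2O4) in the whole flask = 0.01609 × 100.0/50.00 = 0.03218 mol
mass of Na2C2O4 = 0.03218 × 134.00 = 4.312 g
% Na2C2O4 = 4.312 / 4.690 × 100 = 91.94 %

91.94 %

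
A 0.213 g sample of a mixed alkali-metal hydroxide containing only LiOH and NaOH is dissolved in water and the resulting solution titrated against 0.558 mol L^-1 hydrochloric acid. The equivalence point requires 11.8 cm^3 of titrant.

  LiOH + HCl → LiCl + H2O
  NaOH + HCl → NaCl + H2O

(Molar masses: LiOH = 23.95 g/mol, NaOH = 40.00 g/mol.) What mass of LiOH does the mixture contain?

n(HCl) = 0.0118 × 0.558 = 6.58 × 10^-3 mol
Let x = n(LiOH), y = n(NaOH).
Titrant: 1x + 1y = 6.58 × 10^-3;  mass: 23.95x + 40.00y = 0.213
Solving, x = 3.14 × 10^-3 mol, y = 3.45 × 10^-3 mol
mass of LiOH = 3.14 × 10^-3 × 23.95 = 0.0752 g

0.0752 g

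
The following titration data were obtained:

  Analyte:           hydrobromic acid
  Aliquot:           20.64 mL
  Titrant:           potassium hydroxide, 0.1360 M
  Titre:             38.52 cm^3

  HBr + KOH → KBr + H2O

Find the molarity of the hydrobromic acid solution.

n(KOH) = 0.03852 L × 0.1360 mol/L = 5.239 × 10^-3 mol
n(HBr) = 5.239 × 10^-3 mol (1:1 mole ratio)
[HBr] = 5.239 × 10^-3 mol / 0.02064 L = 0.2538 mol/L

0.2538 M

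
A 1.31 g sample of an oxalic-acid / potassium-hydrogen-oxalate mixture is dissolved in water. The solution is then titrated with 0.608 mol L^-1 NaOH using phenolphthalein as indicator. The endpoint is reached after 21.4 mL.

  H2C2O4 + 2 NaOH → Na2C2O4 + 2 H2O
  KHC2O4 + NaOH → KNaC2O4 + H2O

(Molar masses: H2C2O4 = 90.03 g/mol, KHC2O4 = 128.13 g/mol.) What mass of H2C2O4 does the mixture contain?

0.193 g

n(NaOH) = 0.0214 × 0.608 = 0.0130 mol
Let x = n(H2C2O4), y = n(KHC2O4).
Titrant: 2x + 1y = 0.0130;  mass: 90.03x + 128.13y = 1.31
Solving, x = 2.15 × 10^-3 mol, y = 8.71 × 10^-3 mol
mass of H2C2O4 = 2.15 × 10^-3 × 90.03 = 0.193 g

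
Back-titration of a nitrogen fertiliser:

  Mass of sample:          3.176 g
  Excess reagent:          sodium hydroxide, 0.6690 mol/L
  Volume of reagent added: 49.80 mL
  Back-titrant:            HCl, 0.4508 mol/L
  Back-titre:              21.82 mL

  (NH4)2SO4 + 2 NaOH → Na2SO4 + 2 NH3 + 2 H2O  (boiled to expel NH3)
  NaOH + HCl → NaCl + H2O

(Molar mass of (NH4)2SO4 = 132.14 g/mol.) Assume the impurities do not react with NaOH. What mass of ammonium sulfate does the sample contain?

n(NaOH) added = 0.04980 × 0.6690 = 0.03332 mol
n(HCl) used in back-titration = 0.02182 × 0.4508 = 9.836 × 10^-3 mol
n(NaOH) left over = 9.836 × 10^-3 mol (1:1 ratio)
n(NaOH) consumed by analyte = 0.03332 − 9.836 × 10^-3 = 0.02348 mol
From the 1:2 ratio, n((NH4)2SO4) = 1/2 × 0.02348 = 0.01174 mol
mass of (NH4)2SO4 = 0.01174 × 132.14 = 1.551 g

1.551 g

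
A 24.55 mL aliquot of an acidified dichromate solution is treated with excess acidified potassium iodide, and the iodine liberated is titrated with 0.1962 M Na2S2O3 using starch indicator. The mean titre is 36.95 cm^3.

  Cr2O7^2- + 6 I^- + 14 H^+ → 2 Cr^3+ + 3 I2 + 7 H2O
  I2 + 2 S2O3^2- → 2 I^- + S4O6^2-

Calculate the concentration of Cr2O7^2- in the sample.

0.04922 M

n(S2O3^2-) = 0.03695 × 0.1962 = 7.250 × 10^-3 mol
n(I2) = n(S2O3^2-)/2 = 3.625 × 10^-3 mol
From the 1:3 ratio, n(Cr2O7^2-) in the aliquot = 1/3 × 3.625 × 10^-3 = 1.208 × 10^-3 mol
[Cr2O7^2-] = 1.208 × 10^-3 / 0.02455 = 0.04922 mol/L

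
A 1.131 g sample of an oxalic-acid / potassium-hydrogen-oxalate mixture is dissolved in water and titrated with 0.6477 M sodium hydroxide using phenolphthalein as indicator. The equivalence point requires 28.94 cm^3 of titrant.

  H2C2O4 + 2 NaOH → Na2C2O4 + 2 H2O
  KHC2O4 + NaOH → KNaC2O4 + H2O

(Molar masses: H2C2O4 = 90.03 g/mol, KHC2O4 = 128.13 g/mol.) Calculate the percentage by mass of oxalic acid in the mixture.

n(NaOH) = 0.02894 × 0.6477 = 0.01874 mol
Let x = n(H2C2O4), y = n(KHC2O4).
Titrant: 2x + 1y = 0.01874;  mass: 90.03x + 128.13y = 1.131
Solving, x = 7.644 × 10^-3 mol, y = 3.456 × 10^-3 mol
mass of H2C2O4 = 7.644 × 10^-3 × 90.03 = 0.6882 g
% H2C2O4 = 0.6882 / 1.131 × 100 = 60.85 %

60.85 %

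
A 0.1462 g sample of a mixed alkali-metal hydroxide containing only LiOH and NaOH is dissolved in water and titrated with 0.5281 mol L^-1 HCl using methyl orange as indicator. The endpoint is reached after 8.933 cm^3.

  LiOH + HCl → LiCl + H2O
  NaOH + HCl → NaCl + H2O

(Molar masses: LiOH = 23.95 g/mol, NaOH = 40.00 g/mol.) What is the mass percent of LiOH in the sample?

43.38 %

n(HCl) = 0.008933 × 0.5281 = 4.718 × 10^-3 mol
Let x = n(LiOH), y = n(NaOH).
Titrant: 1x + 1y = 4.718 × 10^-3;  mass: 23.95x + 40.00y = 0.1462
Solving, x = 2.648 × 10^-3 mol, y = 2.069 × 10^-3 mol
mass of LiOH = 2.648 × 10^-3 × 23.95 = 0.06342 g
% LiOH = 0.06342 / 0.1462 × 100 = 43.38 %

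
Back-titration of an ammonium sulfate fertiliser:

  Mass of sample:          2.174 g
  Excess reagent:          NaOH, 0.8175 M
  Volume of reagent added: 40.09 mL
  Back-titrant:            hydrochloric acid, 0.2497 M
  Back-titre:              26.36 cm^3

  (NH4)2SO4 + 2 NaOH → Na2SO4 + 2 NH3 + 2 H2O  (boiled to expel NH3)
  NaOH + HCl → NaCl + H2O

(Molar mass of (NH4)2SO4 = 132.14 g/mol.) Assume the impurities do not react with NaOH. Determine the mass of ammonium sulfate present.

n(NaOH) added = 0.04009 × 0.8175 = 0.03277 mol
n(HCl) used in back-titration = 0.02636 × 0.2497 = 6.582 × 10^-3 mol
n(NaOH) left over = 6.582 × 10^-3 mol (1:1 ratio)
n(NaOH) consumed by analyte = 0.03277 − 6.582 × 10^-3 = 0.02619 mol
From the 1:2 ratio, n((NH4)2SO4) = 1/2 × 0.02619 = 0.01310 mol
mass of (NH4)2SO4 = 0.01310 × 132.14 = 1.730 g

1.730 g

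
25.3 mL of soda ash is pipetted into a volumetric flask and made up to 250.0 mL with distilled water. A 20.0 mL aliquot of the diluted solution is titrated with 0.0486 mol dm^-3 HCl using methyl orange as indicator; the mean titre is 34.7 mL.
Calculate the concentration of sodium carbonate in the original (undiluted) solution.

0.417 mol/L

Na2CO3 + 2 HCl → 2 NaCl + H2O + CO2
n(HCl) = 0.0347 × 0.0486 = 1.69 × 10^-3 mol
From the 1:2 ratio, n(Na2CO3) in the aliquot = 1/2 × 1.69 × 10^-3 = 8.43 × 10^-4 mol
[Na2CO3]_dilute = 8.43 × 10^-4 / 0.0200 = 0.0422 mol/L
Dilution factor = 250.0 / 25.3 = 9.881
[Na2CO3]_stock = 0.0422 × 9.881 = 0.417 mol/L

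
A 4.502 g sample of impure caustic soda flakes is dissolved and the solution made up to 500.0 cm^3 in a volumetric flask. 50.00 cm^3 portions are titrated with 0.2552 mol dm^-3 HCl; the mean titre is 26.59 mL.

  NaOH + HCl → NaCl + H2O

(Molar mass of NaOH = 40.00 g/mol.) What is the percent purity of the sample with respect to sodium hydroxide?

60.29 %

n(HCl) per titration = 0.02659 × 0.2552 = 6.786 × 10^-3 mol
n(NaOH) in each aliquot = 6.786 × 10^-3 mol (1:1 ratio)
n(NaOH) in the whole flask = 6.786 × 10^-3 × 500.0/50.00 = 0.06786 mol
mass of NaOH = 0.06786 × 40.00 = 2.714 g
% NaOH = 2.714 / 4.502 × 100 = 60.29 %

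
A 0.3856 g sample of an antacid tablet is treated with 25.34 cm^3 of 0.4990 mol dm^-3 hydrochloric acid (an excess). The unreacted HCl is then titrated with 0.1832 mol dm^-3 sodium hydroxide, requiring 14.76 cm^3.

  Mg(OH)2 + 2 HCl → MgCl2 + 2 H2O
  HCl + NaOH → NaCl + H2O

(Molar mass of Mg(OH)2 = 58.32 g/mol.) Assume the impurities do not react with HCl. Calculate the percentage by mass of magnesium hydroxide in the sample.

n(HCl) added = 0.02534 × 0.4990 = 0.01264 mol
n(NaOH) used in back-titration = 0.01476 × 0.1832 = 2.704 × 10^-3 mol
n(HCl) left over = 2.704 × 10^-3 mol (1:1 ratio)
n(HCl) consumed by analyte = 0.01264 − 2.704 × 10^-3 = 9.941 × 10^-3 mol
From the 1:2 ratio, n(Mg(OH)2) = 1/2 × 9.941 × 10^-3 = 4.970 × 10^-3 mol
mass of Mg(OH)2 = 4.970 × 10^-3 × 58.32 = 0.2899 g
% Mg(OH)2 = 0.2899 / 0.3856 × 100 = 75.17 %

75.17 %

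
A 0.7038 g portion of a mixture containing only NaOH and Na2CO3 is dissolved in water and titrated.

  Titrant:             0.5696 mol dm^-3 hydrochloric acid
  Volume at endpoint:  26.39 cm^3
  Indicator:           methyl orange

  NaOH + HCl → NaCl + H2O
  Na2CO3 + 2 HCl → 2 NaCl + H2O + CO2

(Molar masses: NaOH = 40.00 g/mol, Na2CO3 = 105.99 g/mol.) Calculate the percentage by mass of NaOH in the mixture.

n(HCl) = 0.02639 × 0.5696 = 0.01503 mol
Let x = n(NaOH), y = n(Na2CO3).
Titrant: 1x + 2y = 0.01503;  mass: 40.00x + 105.99y = 0.7038
Solving, x = 7.142 × 10^-3 mol, y = 3.945 × 10^-3 mol
mass of NaOH = 7.142 × 10^-3 × 40.00 = 0.2857 g
% NaOH = 0.2857 / 0.7038 × 100 = 40.59 %

40.59 %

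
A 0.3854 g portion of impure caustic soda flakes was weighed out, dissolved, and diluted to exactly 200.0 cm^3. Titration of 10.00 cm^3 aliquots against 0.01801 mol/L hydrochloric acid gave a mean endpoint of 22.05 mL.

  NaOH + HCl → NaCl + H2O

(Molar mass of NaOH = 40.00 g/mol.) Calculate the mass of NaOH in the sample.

0.3177 g

n(HCl) per titration = 0.02205 × 0.01801 = 3.971 × 10^-4 mol
n(NaOH) in each aliquot = 3.971 × 10^-4 mol (1:1 ratio)
n(NaOH) in the whole flask = 3.971 × 10^-4 × 200.0/10.00 = 7.942 × 10^-3 mol
mass of NaOH = 7.942 × 10^-3 × 40.00 = 0.3177 g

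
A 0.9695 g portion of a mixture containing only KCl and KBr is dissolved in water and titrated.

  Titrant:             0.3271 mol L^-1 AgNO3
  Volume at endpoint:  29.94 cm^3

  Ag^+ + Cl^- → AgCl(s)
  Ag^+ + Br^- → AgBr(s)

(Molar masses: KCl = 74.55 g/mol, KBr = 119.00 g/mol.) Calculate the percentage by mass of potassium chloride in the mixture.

n(AgNO3) = 0.02994 × 0.3271 = 9.793 × 10^-3 mol
Let x = n(KCl), y = n(KBr).
Titrant: 1x + 1y = 9.793 × 10^-3;  mass: 74.55x + 119.00y = 0.9695
Solving, x = 4.407 × 10^-3 mol, y = 5.386 × 10^-3 mol
mass of KCl = 4.407 × 10^-3 × 74.55 = 0.3286 g
% KCl = 0.3286 / 0.9695 × 100 = 33.89 %

33.89 %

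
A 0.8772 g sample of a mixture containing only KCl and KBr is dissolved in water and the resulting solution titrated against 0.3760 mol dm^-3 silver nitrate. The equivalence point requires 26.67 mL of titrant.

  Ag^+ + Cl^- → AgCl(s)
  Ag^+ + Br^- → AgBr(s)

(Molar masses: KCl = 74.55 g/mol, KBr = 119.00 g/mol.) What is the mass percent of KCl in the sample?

n(AgNO3) = 0.02667 × 0.3760 = 0.01003 mol
Let x = n(KCl), y = n(KBr).
Titrant: 1x + 1y = 0.01003;  mass: 74.55x + 119.00y = 0.8772
Solving, x = 7.112 × 10^-3 mol, y = 2.916 × 10^-3 mol
mass of KCl = 7.112 × 10^-3 × 74.55 = 0.5302 g
% KCl = 0.5302 / 0.8772 × 100 = 60.44 %

60.44 %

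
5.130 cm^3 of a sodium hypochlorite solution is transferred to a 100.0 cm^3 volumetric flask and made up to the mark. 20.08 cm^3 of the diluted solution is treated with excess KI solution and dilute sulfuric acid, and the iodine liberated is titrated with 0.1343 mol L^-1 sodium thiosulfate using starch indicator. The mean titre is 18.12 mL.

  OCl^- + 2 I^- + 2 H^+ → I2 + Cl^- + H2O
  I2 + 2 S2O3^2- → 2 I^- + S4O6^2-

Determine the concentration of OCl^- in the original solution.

1.181 mol/L

n(S2O3^2-) = 0.01812 × 0.1343 = 2.434 × 10^-3 mol
n(I2) = n(S2O3^2-)/2 = 1.217 × 10^-3 mol
n(OCl^-) in the aliquot = 1.217 × 10^-3 mol (1:1 ratio)
[OCl^-]_dilute = 1.217 × 10^-3 / 0.02008 = 0.06060 mol/L
[OCl^-]_original = 0.06060 × 100.0/5.130 = 1.181 mol/L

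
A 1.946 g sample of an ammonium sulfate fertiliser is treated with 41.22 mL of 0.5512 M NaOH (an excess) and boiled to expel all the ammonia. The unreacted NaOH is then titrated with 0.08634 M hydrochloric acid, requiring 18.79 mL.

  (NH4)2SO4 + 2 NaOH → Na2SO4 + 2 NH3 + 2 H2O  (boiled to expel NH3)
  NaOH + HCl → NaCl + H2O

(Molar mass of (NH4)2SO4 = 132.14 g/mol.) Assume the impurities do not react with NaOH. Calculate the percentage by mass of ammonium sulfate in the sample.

n(NaOH) added = 0.04122 × 0.5512 = 0.02272 mol
n(HCl) used in back-titration = 0.01879 × 0.08634 = 1.622 × 10^-3 mol
n(NaOH) left over = 1.622 × 10^-3 mol (1:1 ratio)
n(NaOH) consumed by analyte = 0.02272 − 1.622 × 10^-3 = 0.02110 mol
From the 1:2 ratio, n((NH4)2SO4) = 1/2 × 0.02110 = 0.01055 mol
mass of (NH4)2SO4 = 0.01055 × 132.14 = 1.394 g
% (NH4)2SO4 = 1.394 / 1.946 × 100 = 71.63 %

71.63 %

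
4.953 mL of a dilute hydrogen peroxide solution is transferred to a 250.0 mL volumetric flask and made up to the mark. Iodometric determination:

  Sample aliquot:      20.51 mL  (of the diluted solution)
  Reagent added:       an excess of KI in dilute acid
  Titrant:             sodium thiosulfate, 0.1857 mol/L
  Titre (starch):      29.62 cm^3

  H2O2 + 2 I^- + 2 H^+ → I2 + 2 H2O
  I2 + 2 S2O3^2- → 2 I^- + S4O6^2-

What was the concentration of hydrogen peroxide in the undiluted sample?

n(S2O3^2-) = 0.02962 × 0.1857 = 5.500 × 10^-3 mol
n(I2) = n(S2O3^2-)/2 = 2.750 × 10^-3 mol
n(H2O2) in the aliquot = 2.750 × 10^-3 mol (1:1 ratio)
[H2O2]_dilute = 2.750 × 10^-3 / 0.02051 = 0.1341 mol/L
[H2O2]_original = 0.1341 × 250.0/4.953 = 6.768 mol/L

6.768 mol/L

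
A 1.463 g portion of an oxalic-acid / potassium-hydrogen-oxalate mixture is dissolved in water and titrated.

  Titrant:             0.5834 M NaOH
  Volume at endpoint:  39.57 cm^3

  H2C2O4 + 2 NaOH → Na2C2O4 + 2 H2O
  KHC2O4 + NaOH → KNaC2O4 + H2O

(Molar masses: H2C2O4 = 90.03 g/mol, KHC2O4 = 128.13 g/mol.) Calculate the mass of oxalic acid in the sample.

0.8096 g

n(NaOH) = 0.03957 × 0.5834 = 0.02309 mol
Let x = n(H2C2O4), y = n(KHC2O4).
Titrant: 2x + 1y = 0.02309;  mass: 90.03x + 128.13y = 1.463
Solving, x = 8.993 × 10^-3 mol, y = 5.099 × 10^-3 mol
mass of H2C2O4 = 8.993 × 10^-3 × 90.03 = 0.8096 g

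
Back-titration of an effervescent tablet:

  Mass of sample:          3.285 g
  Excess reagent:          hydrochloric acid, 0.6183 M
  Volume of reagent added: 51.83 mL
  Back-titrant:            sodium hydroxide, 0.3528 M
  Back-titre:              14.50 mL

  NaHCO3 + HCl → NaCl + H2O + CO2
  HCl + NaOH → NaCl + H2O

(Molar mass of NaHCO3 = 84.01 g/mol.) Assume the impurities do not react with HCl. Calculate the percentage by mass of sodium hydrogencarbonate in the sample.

68.87 %

n(HCl) added = 0.05183 × 0.6183 = 0.03205 mol
n(NaOH) used in back-titration = 0.01450 × 0.3528 = 5.116 × 10^-3 mol
n(HCl) left over = 5.116 × 10^-3 mol (1:1 ratio)
n(HCl) consumed by analyte = 0.03205 − 5.116 × 10^-3 = 0.02693 mol
n(NaHCO3) = 0.02693 mol (1:1 ratio)
mass of NaHCO3 = 0.02693 × 84.01 = 2.262 g
% NaHCO3 = 2.262 / 3.285 × 100 = 68.87 %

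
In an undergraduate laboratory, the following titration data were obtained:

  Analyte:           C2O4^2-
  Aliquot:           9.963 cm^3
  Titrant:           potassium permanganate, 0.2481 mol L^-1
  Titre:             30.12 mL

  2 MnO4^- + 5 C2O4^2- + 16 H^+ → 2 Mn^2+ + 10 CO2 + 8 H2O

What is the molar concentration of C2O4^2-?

1.875 mol/L

n(KMnO4) = 0.03012 L × 0.2481 mol/L = 7.473 × 10^-3 mol
From the 5:2 mole ratio, n(C2O4^2-) = 5/2 × 7.473 × 10^-3 = 0.01868 mol
[C2O4^2-] = 0.01868 mol / 0.009963 L = 1.875 mol/L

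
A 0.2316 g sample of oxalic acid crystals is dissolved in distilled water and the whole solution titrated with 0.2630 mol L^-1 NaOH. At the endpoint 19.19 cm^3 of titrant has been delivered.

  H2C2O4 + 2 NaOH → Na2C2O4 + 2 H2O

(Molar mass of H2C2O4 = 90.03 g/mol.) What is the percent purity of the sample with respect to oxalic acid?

n(NaOH) = 0.01919 L × 0.2630 mol/L = 5.047 × 10^-3 mol
From the 1:2 ratio, n(H2C2O4) = 1/2 × 5.047 × 10^-3 = 2.523 × 10^-3 mol
mass of H2C2O4 = 2.523 × 10^-3 × 90.03 g/mol = 0.2272 g
% H2C2O4 = 0.2272 / 0.2316 × 100 = 98.10 %

98.10 %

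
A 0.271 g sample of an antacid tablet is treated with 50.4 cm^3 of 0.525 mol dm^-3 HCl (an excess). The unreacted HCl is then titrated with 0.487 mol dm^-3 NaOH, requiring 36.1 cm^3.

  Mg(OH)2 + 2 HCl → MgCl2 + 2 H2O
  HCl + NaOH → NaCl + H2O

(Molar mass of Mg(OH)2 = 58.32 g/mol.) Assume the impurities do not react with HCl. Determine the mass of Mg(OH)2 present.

0.259 g

n(HCl) added = 0.0504 × 0.525 = 0.0265 mol
n(NaOH) used in back-titration = 0.0361 × 0.487 = 0.0176 mol
n(HCl) left over = 0.0176 mol (1:1 ratio)
n(HCl) consumed by analyte = 0.0265 − 0.0176 = 8.88 × 10^-3 mol
From the 1:2 ratio, n(Mg(OH)2) = 1/2 × 8.88 × 10^-3 = 4.44 × 10^-3 mol
mass of Mg(OH)2 = 4.44 × 10^-3 × 58.32 = 0.259 g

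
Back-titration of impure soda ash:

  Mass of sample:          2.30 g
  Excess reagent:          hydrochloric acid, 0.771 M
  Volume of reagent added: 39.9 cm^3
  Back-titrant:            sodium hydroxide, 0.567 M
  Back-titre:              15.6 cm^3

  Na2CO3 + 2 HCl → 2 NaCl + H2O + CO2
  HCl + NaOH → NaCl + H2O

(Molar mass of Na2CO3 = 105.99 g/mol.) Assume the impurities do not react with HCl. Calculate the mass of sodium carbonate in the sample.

1.16 g

n(HCl) added = 0.0399 × 0.771 = 0.0308 mol
n(NaOH) used in back-titration = 0.0156 × 0.567 = 8.85 × 10^-3 mol
n(HCl) left over = 8.85 × 10^-3 mol (1:1 ratio)
n(HCl) consumed by analyte = 0.0308 − 8.85 × 10^-3 = 0.0219 mol
From the 1:2 ratio, n(Na2CO3) = 1/2 × 0.0219 = 0.0110 mol
mass of Na2CO3 = 0.0110 × 105.99 = 1.16 g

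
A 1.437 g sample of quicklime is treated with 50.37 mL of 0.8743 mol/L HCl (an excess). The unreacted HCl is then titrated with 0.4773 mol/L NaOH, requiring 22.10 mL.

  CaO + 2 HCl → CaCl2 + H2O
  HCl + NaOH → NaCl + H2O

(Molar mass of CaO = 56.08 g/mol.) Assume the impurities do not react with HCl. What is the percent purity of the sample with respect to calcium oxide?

n(HCl) added = 0.05037 × 0.8743 = 0.04404 mol
n(NaOH) used in back-titration = 0.02210 × 0.4773 = 0.01055 mol
n(HCl) left over = 0.01055 mol (1:1 ratio)
n(HCl) consumed by analyte = 0.04404 − 0.01055 = 0.03349 mol
From the 1:2 ratio, n(CaO) = 1/2 × 0.03349 = 0.01675 mol
mass of CaO = 0.01675 × 56.08 = 0.9391 g
% CaO = 0.9391 / 1.437 × 100 = 65.35 %

65.35 %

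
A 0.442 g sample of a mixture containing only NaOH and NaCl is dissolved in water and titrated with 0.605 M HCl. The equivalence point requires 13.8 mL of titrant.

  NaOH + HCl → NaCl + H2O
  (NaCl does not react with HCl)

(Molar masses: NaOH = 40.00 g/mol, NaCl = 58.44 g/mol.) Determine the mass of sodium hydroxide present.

0.334 g

n(HCl) = 0.0138 × 0.605 = 8.35 × 10^-3 mol
Let x = n(NaOH), y = n(NaCl).
Titrant: 1x = 8.35 × 10^-3;  mass: 40.00x + 58.44y = 0.442
Solving, x = 8.35 × 10^-3 mol, y = 1.85 × 10^-3 mol
mass of NaOH = 8.35 × 10^-3 × 40.00 = 0.334 g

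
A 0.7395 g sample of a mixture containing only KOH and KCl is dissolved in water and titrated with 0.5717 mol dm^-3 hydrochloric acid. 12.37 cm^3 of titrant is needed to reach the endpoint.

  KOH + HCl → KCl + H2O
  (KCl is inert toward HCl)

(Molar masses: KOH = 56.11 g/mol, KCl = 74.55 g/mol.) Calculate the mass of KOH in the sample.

0.3968 g

n(HCl) = 0.01237 × 0.5717 = 7.072 × 10^-3 mol
Let x = n(KOH), y = n(KCl).
Titrant: 1x = 7.072 × 10^-3;  mass: 56.11x + 74.55y = 0.7395
Solving, x = 7.072 × 10^-3 mol, y = 4.597 × 10^-3 mol
mass of KOH = 7.072 × 10^-3 × 56.11 = 0.3968 g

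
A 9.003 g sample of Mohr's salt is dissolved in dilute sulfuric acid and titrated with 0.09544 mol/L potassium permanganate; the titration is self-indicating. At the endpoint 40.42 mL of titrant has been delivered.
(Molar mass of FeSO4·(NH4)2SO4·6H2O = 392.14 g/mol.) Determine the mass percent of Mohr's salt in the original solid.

84.01 %

MnO4^- + 5 Fe^2+ + 8 H^+ → Mn^2+ + 5 Fe^3+ + 4 H2O
n(KMnO4) = 0.04042 L × 0.09544 mol/L = 3.858 × 10^-3 mol
From the 5:1 ratio, n(FeSO4·(NH4)2SO4·6H2O) = 5/1 × 3.858 × 10^-3 = 0.01929 mol
mass of FeSO4·(NH4)2SO4·6H2O = 0.01929 × 392.14 g/mol = 7.564 g
% FeSO4·(NH4)2SO4·6H2O = 7.564 / 9.003 × 100 = 84.01 %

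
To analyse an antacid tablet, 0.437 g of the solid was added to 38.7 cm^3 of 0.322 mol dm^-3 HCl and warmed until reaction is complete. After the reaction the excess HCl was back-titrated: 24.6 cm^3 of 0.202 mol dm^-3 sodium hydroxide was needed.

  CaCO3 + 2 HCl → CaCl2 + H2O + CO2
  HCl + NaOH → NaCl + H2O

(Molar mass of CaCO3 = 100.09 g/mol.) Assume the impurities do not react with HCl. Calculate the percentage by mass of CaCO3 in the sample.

n(HCl) added = 0.0387 × 0.322 = 0.0125 mol
n(NaOH) used in back-titration = 0.0246 × 0.202 = 4.97 × 10^-3 mol
n(HCl) left over = 4.97 × 10^-3 mol (1:1 ratio)
n(HCl) consumed by analyte = 0.0125 − 4.97 × 10^-3 = 7.49 × 10^-3 mol
From the 1:2 ratio, n(CaCO3) = 1/2 × 7.49 × 10^-3 = 3.75 × 10^-3 mol
mass of CaCO3 = 3.75 × 10^-3 × 100.09 = 0.375 g
% CaCO3 = 0.375 / 0.437 × 100 = 85.8 %

85.8 %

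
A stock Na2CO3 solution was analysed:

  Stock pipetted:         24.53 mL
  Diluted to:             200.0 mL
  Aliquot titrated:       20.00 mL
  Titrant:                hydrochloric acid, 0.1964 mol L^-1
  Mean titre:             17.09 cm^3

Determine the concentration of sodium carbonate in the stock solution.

Na2CO3 + 2 HCl → 2 NaCl + H2O + CO2
n(HCl) = 0.01709 × 0.1964 = 3.356 × 10^-3 mol
From the 1:2 ratio, n(Na2CO3) in the aliquot = 1/2 × 3.356 × 10^-3 = 1.678 × 10^-3 mol
[Na2CO3]_dilute = 1.678 × 10^-3 / 0.02000 = 0.08391 mol/L
Dilution factor = 200.0 / 24.53 = 8.153
[Na2CO3]_stock = 0.08391 × 8.153 = 0.6842 mol/L

0.6842 mol/L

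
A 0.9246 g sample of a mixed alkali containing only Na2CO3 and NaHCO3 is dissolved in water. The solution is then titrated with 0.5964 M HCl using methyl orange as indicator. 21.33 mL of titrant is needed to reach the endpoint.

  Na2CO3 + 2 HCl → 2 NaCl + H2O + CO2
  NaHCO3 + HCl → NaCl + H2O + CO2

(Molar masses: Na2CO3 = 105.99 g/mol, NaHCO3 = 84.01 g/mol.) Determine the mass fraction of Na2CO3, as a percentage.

n(HCl) = 0.02133 × 0.5964 = 0.01272 mol
Let x = n(Na2CO3), y = n(NaHCO3).
Titrant: 2x + 1y = 0.01272;  mass: 105.99x + 84.01y = 0.9246
Solving, x = 2.323 × 10^-3 mol, y = 8.075 × 10^-3 mol
mass of Na2CO3 = 2.323 × 10^-3 × 105.99 = 0.2462 g
% Na2CO3 = 0.2462 / 0.9246 × 100 = 26.63 %

26.63 %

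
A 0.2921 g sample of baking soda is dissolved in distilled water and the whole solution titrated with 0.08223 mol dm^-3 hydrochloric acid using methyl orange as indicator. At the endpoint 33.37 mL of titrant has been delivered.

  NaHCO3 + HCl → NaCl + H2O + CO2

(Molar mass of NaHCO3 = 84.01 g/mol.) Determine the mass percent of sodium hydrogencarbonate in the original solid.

78.92 %

n(HCl) = 0.03337 L × 0.08223 mol/L = 2.744 × 10^-3 mol
n(NaHCO3) = 2.744 × 10^-3 mol (1:1 ratio)
mass of NaHCO3 = 2.744 × 10^-3 × 84.01 g/mol = 0.2305 g
% NaHCO3 = 0.2305 / 0.2921 × 100 = 78.92 %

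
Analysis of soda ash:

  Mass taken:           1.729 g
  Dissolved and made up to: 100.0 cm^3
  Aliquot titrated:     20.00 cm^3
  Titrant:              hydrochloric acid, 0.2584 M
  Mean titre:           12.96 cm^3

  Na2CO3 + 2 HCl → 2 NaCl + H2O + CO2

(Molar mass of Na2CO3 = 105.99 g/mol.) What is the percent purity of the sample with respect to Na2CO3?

n(HCl) per titration = 0.01296 × 0.2584 = 3.349 × 10^-3 mol
From the 1:2 ratio, n(Na2CO3) in each aliquot = 1/2 × 3.349 × 10^-3 = 1.674 × 10^-3 mol
n(Na2CO3) in the whole flask = 1.674 × 10^-3 × 100.0/20.00 = 8.372 × 10^-3 mol
mass of Na2CO3 = 8.372 × 10^-3 × 105.99 = 0.8874 g
% Na2CO3 = 0.8874 / 1.729 × 100 = 51.32 %

51.32 %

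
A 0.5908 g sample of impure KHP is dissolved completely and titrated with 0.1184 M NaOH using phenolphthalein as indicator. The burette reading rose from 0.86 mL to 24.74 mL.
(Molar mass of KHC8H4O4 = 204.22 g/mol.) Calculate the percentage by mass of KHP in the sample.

97.73 %

KHC8H4O4 + NaOH → KNaC8H4O4 + H2O
n(NaOH) = 0.02388 L × 0.1184 mol/L = 2.827 × 10^-3 mol
n(KHC8H4O4) = 2.827 × 10^-3 mol (1:1 ratio)
mass of KHC8H4O4 = 2.827 × 10^-3 × 204.22 g/mol = 0.5774 g
% KHC8H4O4 = 0.5774 / 0.5908 × 100 = 97.73 %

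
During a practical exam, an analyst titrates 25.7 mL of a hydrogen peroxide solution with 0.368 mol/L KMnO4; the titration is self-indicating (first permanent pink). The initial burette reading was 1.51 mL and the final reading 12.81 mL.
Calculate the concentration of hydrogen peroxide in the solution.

0.405 mol/L

2 MnO4^- + 5 H2O2 + 6 H^+ → 2 Mn^2+ + 5 O2 + 8 H2O
n(KMnO4) = 0.0113 L × 0.368 mol/L = 4.16 × 10^-3 mol
From the 5:2 mole ratio, n(H2O2) = 5/2 × 4.16 × 10^-3 = 0.0104 mol
[H2O2] = 0.0104 mol / 0.0257 L = 0.405 mol/L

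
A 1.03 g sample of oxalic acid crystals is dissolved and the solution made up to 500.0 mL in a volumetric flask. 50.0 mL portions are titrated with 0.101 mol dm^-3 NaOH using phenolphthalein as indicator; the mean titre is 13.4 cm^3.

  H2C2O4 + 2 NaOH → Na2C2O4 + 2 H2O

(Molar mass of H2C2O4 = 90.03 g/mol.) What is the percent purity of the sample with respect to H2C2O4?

n(NaOH) per titration = 0.0134 × 0.101 = 1.35 × 10^-3 mol
From the 1:2 ratio, n(H2C2O4) in each aliquot = 1/2 × 1.35 × 10^-3 = 6.77 × 10^-4 mol
n(H2C2O4) in the whole flask = 6.77 × 10^-4 × 500.0/50.0 = 6.77 × 10^-3 mol
mass of H2C2O4 = 6.77 × 10^-3 × 90.03 = 0.609 g
% H2C2O4 = 0.609 / 1.03 × 100 = 59.1 %

59.1 %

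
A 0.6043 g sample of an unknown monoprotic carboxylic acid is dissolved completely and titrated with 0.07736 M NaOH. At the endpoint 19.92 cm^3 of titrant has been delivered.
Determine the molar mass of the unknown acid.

n(NaOH) = 0.01992 L × 0.07736 mol/L = 1.541 × 10^-3 mol
n(HA) = 1.541 × 10^-3 mol (1:1 ratio)
M = m / n = 0.6043 g / 1.541 × 10^-3 mol = 392.1 g/mol

392.1 g/mol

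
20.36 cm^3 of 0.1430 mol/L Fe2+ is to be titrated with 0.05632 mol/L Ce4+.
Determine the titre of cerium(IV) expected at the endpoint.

51.70 mL

Ce^4+ + Fe^2+ → Ce^3+ + Fe^3+
n(Fe2+) = 0.02036 L × 0.1430 mol/L = 2.911 × 10^-3 mol
n(Ce4+) = 2.911 × 10^-3 mol (1:1 stoichiometry)
V(Ce4+) = 2.911 × 10^-3 mol / 0.05632 mol/L = 0.05170 L = 51.70 mL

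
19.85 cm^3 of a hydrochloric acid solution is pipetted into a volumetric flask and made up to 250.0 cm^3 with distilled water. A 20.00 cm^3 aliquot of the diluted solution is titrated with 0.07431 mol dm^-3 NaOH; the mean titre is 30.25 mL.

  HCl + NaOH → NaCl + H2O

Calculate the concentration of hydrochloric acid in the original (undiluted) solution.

1.416 mol/L

n(NaOH) = 0.03025 × 0.07431 = 2.248 × 10^-3 mol
n(HCl) in the aliquot = 2.248 × 10^-3 mol (1:1 ratio)
[HCl]_dilute = 2.248 × 10^-3 / 0.02000 = 0.1124 mol/L
Dilution factor = 250.0 / 19.85 = 12.59
[HCl]_stock = 0.1124 × 12.59 = 1.416 mol/L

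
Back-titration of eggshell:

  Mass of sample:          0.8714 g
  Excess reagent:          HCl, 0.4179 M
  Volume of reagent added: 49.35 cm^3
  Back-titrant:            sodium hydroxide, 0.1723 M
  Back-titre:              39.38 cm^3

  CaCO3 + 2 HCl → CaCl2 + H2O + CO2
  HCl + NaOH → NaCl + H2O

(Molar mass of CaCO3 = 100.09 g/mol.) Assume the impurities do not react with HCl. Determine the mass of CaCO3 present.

n(HCl) added = 0.04935 × 0.4179 = 0.02062 mol
n(NaOH) used in back-titration = 0.03938 × 0.1723 = 6.785 × 10^-3 mol
n(HCl) left over = 6.785 × 10^-3 mol (1:1 ratio)
n(HCl) consumed by analyte = 0.02062 − 6.785 × 10^-3 = 0.01384 mol
From the 1:2 ratio, n(CaCO3) = 1/2 × 0.01384 = 6.919 × 10^-3 mol
mass of CaCO3 = 6.919 × 10^-3 × 100.09 = 0.6925 g

0.6925 g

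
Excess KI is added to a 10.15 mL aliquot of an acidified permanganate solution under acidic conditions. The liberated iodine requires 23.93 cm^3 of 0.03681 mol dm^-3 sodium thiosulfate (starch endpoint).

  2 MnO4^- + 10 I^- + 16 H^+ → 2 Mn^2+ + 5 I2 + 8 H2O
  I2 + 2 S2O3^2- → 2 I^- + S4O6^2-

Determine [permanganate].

0.01736 mol/L

n(S2O3^2-) = 0.02393 × 0.03681 = 8.809 × 10^-4 mol
n(I2) = n(S2O3^2-)/2 = 4.404 × 10^-4 mol
From the 2:5 ratio, n(MnO4^-) in the aliquot = 2/5 × 4.404 × 10^-4 = 1.762 × 10^-4 mol
[MnO4^-] = 1.762 × 10^-4 / 0.01015 = 0.01736 mol/L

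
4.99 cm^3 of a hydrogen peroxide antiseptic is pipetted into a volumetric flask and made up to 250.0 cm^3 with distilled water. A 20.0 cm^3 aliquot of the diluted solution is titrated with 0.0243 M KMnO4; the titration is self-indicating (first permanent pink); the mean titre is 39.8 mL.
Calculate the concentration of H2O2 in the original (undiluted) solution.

2 MnO4^- + 5 H2O2 + 6 H^+ → 2 Mn^2+ + 5 O2 + 8 H2O
n(KMnO4) = 0.0398 × 0.0243 = 9.67 × 10^-4 mol
From the 5:2 ratio, n(H2O2) in the aliquot = 5/2 × 9.67 × 10^-4 = 2.42 × 10^-3 mol
[H2O2]_dilute = 2.42 × 10^-3 / 0.0200 = 0.121 mol/L
Dilution factor = 250.0 / 4.99 = 50.10
[H2O2]_stock = 0.121 × 50.10 = 6.06 mol/L

6.06 M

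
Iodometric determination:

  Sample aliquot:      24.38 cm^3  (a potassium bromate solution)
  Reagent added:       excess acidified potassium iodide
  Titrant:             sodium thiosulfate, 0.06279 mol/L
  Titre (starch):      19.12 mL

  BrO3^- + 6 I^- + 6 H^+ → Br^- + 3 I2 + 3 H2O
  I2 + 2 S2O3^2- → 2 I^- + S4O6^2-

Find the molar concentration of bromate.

n(S2O3^2-) = 0.01912 × 0.06279 = 1.201 × 10^-3 mol
n(I2) = n(S2O3^2-)/2 = 6.003 × 10^-4 mol
From the 1:3 ratio, n(BrO3^-) in the aliquot = 1/3 × 6.003 × 10^-4 = 2.001 × 10^-4 mol
[BrO3^-] = 2.001 × 10^-4 / 0.02438 = 0.008207 mol/L

0.008207 mol/L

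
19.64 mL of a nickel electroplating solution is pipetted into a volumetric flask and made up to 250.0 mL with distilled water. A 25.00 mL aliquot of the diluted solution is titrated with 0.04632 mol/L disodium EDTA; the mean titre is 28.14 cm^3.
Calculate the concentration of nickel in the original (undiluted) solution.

0.6637 mol/L

Ni^2+ + EDTA^4- → [Ni(EDTA)]^2-
n(EDTA) = 0.02814 × 0.04632 = 1.303 × 10^-3 mol
n(Ni2+) in the aliquot = 1.303 × 10^-3 mol (1:1 ratio)
[Ni2+]_dilute = 1.303 × 10^-3 / 0.02500 = 0.05214 mol/L
Dilution factor = 250.0 / 19.64 = 12.73
[Ni2+]_stock = 0.05214 × 12.73 = 0.6637 mol/L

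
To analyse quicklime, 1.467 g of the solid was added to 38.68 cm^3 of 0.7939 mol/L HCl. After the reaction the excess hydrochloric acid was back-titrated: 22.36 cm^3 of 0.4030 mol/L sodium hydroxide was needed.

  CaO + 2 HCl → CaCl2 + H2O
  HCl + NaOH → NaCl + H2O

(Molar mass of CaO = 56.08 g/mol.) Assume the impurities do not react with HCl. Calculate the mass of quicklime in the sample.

0.6084 g

n(HCl) added = 0.03868 × 0.7939 = 0.03071 mol
n(NaOH) used in back-titration = 0.02236 × 0.4030 = 9.011 × 10^-3 mol
n(HCl) left over = 9.011 × 10^-3 mol (1:1 ratio)
n(HCl) consumed by analyte = 0.03071 − 9.011 × 10^-3 = 0.02170 mol
From the 1:2 ratio, n(CaO) = 1/2 × 0.02170 = 0.01085 mol
mass of CaO = 0.01085 × 56.08 = 0.6084 g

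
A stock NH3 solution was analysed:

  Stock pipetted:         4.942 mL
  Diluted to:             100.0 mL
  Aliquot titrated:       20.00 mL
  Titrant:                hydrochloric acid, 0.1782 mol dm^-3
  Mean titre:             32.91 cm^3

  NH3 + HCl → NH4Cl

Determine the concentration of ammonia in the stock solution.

n(HCl) = 0.03291 × 0.1782 = 5.865 × 10^-3 mol
n(NH3) in the aliquot = 5.865 × 10^-3 mol (1:1 ratio)
[NH3]_dilute = 5.865 × 10^-3 / 0.02000 = 0.2932 mol/L
Dilution factor = 100.0 / 4.942 = 20.23
[NH3]_stock = 0.2932 × 20.23 = 5.933 mol/L

5.933 mol/L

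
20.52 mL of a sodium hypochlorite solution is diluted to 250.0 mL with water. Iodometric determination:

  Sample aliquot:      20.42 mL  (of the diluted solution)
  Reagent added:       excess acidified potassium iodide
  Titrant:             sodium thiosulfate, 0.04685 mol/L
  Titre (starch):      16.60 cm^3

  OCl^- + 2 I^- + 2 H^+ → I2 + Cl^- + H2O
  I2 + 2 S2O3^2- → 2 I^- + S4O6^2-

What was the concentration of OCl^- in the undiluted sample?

0.2320 mol/L

n(S2O3^2-) = 0.01660 × 0.04685 = 7.777 × 10^-4 mol
n(I2) = n(S2O3^2-)/2 = 3.889 × 10^-4 mol
n(OCl^-) in the aliquot = 3.889 × 10^-4 mol (1:1 ratio)
[OCl^-]_dilute = 3.889 × 10^-4 / 0.02042 = 0.01904 mol/L
[OCl^-]_original = 0.01904 × 250.0/20.52 = 0.2320 mol/L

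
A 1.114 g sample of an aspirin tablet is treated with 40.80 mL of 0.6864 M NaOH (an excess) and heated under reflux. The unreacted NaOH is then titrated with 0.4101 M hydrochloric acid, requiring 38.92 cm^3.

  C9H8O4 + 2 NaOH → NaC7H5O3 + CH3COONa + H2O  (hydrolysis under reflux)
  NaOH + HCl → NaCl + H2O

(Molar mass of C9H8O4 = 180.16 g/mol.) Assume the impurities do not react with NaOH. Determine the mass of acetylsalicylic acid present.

1.085 g

n(NaOH) added = 0.04080 × 0.6864 = 0.02801 mol
n(HCl) used in back-titration = 0.03892 × 0.4101 = 0.01596 mol
n(NaOH) left over = 0.01596 mol (1:1 ratio)
n(NaOH) consumed by analyte = 0.02801 − 0.01596 = 0.01204 mol
From the 1:2 ratio, n(C9H8O4) = 1/2 × 0.01204 = 6.022 × 10^-3 mol
mass of C9H8O4 = 6.022 × 10^-3 × 180.16 = 1.085 g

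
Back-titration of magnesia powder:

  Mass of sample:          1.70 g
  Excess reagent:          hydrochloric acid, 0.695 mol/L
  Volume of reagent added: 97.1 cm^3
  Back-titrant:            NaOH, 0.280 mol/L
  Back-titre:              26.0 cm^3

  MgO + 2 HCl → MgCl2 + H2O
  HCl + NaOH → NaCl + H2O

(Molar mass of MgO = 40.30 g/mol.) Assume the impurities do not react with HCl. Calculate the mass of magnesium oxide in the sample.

1.21 g

n(HCl) added = 0.0971 × 0.695 = 0.0675 mol
n(NaOH) used in back-titration = 0.0260 × 0.280 = 7.28 × 10^-3 mol
n(HCl) left over = 7.28 × 10^-3 mol (1:1 ratio)
n(HCl) consumed by analyte = 0.0675 − 7.28 × 10^-3 = 0.0602 mol
From the 1:2 ratio, n(MgO) = 1/2 × 0.0602 = 0.0301 mol
mass of MgO = 0.0301 × 40.30 = 1.21 g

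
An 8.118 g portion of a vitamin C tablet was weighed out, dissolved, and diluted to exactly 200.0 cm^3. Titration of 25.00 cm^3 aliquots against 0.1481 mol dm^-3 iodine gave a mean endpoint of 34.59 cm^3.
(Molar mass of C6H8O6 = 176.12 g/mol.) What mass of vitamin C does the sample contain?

C6H8O6 + I2 → C6H6O6 + 2 HI
n(I2) per titration = 0.03459 × 0.1481 = 5.123 × 10^-3 mol
n(C6H8O6) in each aliquot = 5.123 × 10^-3 mol (1:1 ratio)
n(C6H8O6) in the whole flask = 5.123 × 10^-3 × 200.0/25.00 = 0.04098 mol
mass of C6H8O6 = 0.04098 × 176.12 = 7.218 g

7.218 g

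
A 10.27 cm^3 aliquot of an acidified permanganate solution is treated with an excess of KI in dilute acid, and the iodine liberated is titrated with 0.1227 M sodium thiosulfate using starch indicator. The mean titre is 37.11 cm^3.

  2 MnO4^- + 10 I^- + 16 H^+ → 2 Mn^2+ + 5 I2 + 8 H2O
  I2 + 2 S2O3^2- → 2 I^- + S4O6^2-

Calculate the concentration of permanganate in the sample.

n(S2O3^2-) = 0.03711 × 0.1227 = 4.553 × 10^-3 mol
n(I2) = n(S2O3^2-)/2 = 2.277 × 10^-3 mol
From the 2:5 ratio, n(MnO4^-) in the aliquot = 2/5 × 2.277 × 10^-3 = 9.107 × 10^-4 mol
[MnO4^-] = 9.107 × 10^-4 / 0.01027 = 0.08867 mol/L

0.08867 M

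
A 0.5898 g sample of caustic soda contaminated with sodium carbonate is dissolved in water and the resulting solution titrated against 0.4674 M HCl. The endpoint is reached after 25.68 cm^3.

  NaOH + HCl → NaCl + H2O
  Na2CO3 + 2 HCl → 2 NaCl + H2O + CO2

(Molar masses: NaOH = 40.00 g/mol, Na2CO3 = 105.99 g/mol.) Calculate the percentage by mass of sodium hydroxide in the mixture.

n(HCl) = 0.02568 × 0.4674 = 0.01200 mol
Let x = n(NaOH), y = n(Na2CO3).
Titrant: 1x + 2y = 0.01200;  mass: 40.00x + 105.99y = 0.5898
Solving, x = 3.562 × 10^-3 mol, y = 4.220 × 10^-3 mol
mass of NaOH = 3.562 × 10^-3 × 40.00 = 0.1425 g
% NaOH = 0.1425 / 0.5898 × 100 = 24.16 %

24.16 %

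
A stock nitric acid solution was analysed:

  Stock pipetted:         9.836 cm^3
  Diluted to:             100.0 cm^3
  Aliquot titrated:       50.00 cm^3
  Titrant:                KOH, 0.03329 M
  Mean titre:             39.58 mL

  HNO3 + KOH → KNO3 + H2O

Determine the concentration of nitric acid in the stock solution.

n(KOH) = 0.03958 × 0.03329 = 1.318 × 10^-3 mol
n(HNO3) in the aliquot = 1.318 × 10^-3 mol (1:1 ratio)
[HNO3]_dilute = 1.318 × 10^-3 / 0.05000 = 0.02635 mol/L
Dilution factor = 100.0 / 9.836 = 10.17
[HNO3]_stock = 0.02635 × 10.17 = 0.2679 mol/L

0.2679 M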